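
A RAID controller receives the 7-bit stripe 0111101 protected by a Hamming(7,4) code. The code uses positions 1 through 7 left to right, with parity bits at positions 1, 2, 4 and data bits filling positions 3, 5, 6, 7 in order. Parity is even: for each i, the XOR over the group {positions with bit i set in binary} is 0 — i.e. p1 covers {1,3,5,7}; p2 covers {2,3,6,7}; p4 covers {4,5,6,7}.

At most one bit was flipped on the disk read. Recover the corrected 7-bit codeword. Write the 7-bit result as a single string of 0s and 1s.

0111100

s1 (pos 1,3,5,7): 0⊕1⊕1⊕1 = 1
s2 (pos 2,3,6,7): 1⊕1⊕0⊕1 = 1
s4 (pos 4,5,6,7): 1⊕1⊕0⊕1 = 1
Syndrome s4…s1 = 111 → error at position 7.
Flip position 7: 0111101 → 0111100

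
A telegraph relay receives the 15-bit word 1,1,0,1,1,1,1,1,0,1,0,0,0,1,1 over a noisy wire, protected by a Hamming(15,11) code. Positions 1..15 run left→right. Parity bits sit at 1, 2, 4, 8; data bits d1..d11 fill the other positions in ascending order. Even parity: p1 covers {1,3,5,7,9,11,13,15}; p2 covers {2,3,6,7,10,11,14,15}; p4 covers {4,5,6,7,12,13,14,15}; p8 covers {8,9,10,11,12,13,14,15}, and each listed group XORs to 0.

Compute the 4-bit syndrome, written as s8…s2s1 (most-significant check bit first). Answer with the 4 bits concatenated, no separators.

s1 (pos 1,3,5,7,9,11,13,15): 1⊕0⊕1⊕1⊕0⊕0⊕0⊕1 = 0
s2 (pos 2,3,6,7,10,11,14,15): 1⊕0⊕1⊕1⊕1⊕0⊕1⊕1 = 0
s4 (pos 4,5,6,7,12,13,14,15): 1⊕1⊕1⊕1⊕0⊕0⊕1⊕1 = 0
s8 (pos 8,9,10,11,12,13,14,15): 1⊕0⊕1⊕0⊕0⊕0⊕1⊕1 = 0
Syndrome s8…s1 = 0000 → no error.

0000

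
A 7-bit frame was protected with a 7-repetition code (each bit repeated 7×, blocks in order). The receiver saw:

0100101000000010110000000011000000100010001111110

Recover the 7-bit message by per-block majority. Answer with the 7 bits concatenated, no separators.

0000001

Block 1 (0100101): 3 ones → 0
Block 2 (0000000): 0 ones → 0
Block 3 (1011000): 3 ones → 0
Block 4 (0000011): 2 ones → 0
Block 5 (0000001): 1 one → 0
Block 6 (0001000): 1 one → 0
Block 7 (1111110): 6 ones → 1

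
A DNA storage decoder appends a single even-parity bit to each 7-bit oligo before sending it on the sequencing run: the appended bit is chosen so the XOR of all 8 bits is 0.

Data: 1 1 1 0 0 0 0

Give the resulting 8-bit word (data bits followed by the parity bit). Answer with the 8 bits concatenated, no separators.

XOR of the 7 data bits: 1⊕1⊕1⊕0⊕0⊕0⊕0 = 1
Parity bit = 1 (so all 8 bits XOR to 0).

11100001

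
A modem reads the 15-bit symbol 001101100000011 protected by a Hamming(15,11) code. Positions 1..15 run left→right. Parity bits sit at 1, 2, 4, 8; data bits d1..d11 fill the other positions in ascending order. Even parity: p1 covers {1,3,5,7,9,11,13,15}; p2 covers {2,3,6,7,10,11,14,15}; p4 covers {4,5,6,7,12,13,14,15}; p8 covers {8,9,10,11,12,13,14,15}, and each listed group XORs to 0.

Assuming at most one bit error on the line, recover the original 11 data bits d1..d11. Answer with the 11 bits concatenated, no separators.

s1 (pos 1,3,5,7,9,11,13,15): 0⊕1⊕0⊕1⊕0⊕0⊕0⊕1 = 1
s2 (pos 2,3,6,7,10,11,14,15): 0⊕1⊕1⊕1⊕0⊕0⊕1⊕1 = 1
s4 (pos 4,5,6,7,12,13,14,15): 1⊕0⊕1⊕1⊕0⊕0⊕1⊕1 = 1
s8 (pos 8,9,10,11,12,13,14,15): 0⊕0⊕0⊕0⊕0⊕0⊕1⊕1 = 0
Syndrome s8…s1 = 0111 → error at position 7.
Flip position 7: 001101100000011 → 001101000000011
Read data bits from positions 3,5,6,7,9,10,11,12,13,14,15: 10100000011

10100000011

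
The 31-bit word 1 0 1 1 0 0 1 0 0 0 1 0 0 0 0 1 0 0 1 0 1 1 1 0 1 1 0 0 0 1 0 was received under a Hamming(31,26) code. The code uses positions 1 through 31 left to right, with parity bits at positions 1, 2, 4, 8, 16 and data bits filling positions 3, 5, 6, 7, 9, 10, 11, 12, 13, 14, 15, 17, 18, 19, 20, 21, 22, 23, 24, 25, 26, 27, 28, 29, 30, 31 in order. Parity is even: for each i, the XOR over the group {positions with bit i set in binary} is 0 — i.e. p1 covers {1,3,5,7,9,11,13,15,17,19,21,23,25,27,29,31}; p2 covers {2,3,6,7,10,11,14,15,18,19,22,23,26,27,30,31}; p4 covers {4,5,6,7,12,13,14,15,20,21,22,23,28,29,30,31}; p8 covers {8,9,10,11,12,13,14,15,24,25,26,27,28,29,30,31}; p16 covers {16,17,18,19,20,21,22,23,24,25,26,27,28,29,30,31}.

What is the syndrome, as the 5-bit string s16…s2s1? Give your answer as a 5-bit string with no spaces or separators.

s1 (pos 1,3,5,7,9,11,13,15,17,19,21,23,25,27,29,31): 1⊕1⊕0⊕1⊕0⊕1⊕0⊕0⊕0⊕1⊕1⊕1⊕1⊕0⊕0⊕0 = 0
s2 (pos 2,3,6,7,10,11,14,15,18,19,22,23,26,27,30,31): 0⊕1⊕0⊕1⊕0⊕1⊕0⊕0⊕0⊕1⊕1⊕1⊕1⊕0⊕1⊕0 = 0
s4 (pos 4,5,6,7,12,13,14,15,20,21,22,23,28,29,30,31): 1⊕0⊕0⊕1⊕0⊕0⊕0⊕0⊕0⊕1⊕1⊕1⊕0⊕0⊕1⊕0 = 0
s8 (pos 8,9,10,11,12,13,14,15,24,25,26,27,28,29,30,31): 0⊕0⊕0⊕1⊕0⊕0⊕0⊕0⊕0⊕1⊕1⊕0⊕0⊕0⊕1⊕0 = 0
s16 (pos 16,17,18,19,20,21,22,23,24,25,26,27,28,29,30,31): 1⊕0⊕0⊕1⊕0⊕1⊕1⊕1⊕0⊕1⊕1⊕0⊕0⊕0⊕1⊕0 = 0
Syndrome s16…s1 = 00000 → no error.

00000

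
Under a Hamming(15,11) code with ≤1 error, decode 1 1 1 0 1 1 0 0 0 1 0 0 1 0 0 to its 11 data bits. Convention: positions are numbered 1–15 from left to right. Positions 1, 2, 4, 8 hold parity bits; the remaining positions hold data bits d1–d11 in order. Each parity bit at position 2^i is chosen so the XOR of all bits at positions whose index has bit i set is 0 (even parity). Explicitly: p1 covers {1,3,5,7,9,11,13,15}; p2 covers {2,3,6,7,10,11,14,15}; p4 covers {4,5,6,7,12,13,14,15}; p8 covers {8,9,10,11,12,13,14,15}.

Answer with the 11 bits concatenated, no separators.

s1 (pos 1,3,5,7,9,11,13,15): 1⊕1⊕1⊕0⊕0⊕0⊕1⊕0 = 0
s2 (pos 2,3,6,7,10,11,14,15): 1⊕1⊕1⊕0⊕1⊕0⊕0⊕0 = 0
s4 (pos 4,5,6,7,12,13,14,15): 0⊕1⊕1⊕0⊕0⊕1⊕0⊕0 = 1
s8 (pos 8,9,10,11,12,13,14,15): 0⊕0⊕1⊕0⊕0⊕1⊕0⊕0 = 0
Syndrome s8…s1 = 0100 → error at position 4.
Flip position 4: 111011000100100 → 111111000100100
Read data bits from positions 3,5,6,7,9,10,11,12,13,14,15: 11100100100

11100100100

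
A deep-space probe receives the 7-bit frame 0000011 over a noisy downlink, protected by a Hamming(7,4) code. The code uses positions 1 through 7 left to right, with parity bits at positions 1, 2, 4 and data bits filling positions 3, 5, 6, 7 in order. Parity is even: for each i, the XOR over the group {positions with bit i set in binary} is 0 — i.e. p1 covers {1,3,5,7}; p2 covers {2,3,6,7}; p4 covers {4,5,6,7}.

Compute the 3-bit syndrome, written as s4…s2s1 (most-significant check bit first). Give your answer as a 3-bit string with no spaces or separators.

s1 (pos 1,3,5,7): 0⊕0⊕0⊕1 = 1
s2 (pos 2,3,6,7): 0⊕0⊕1⊕1 = 0
s4 (pos 4,5,6,7): 0⊕0⊕1⊕1 = 0
Syndrome s4…s1 = 001 → error at position 1.

001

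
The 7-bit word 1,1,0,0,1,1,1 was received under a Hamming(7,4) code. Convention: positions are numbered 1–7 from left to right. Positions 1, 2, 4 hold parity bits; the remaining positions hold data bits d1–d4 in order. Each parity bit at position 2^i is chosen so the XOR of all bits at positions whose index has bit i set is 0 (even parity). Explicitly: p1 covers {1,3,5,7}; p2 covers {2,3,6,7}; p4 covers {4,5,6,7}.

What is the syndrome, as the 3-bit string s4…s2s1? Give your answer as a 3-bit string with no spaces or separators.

111

s1 (pos 1,3,5,7): 1⊕0⊕1⊕1 = 1
s2 (pos 2,3,6,7): 1⊕0⊕1⊕1 = 1
s4 (pos 4,5,6,7): 0⊕1⊕1⊕1 = 1
Syndrome s4…s1 = 111 → error at position 7.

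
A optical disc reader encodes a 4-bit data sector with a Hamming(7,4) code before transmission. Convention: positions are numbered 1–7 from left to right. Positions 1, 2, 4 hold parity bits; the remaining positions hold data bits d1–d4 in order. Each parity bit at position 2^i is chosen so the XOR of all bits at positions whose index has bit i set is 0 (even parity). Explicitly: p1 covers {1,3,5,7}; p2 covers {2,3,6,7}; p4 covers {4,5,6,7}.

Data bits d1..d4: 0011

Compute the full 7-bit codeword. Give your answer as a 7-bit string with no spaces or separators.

1000011

Place data at non-parity positions: p1 p2 0 p4 0 1 1
p1 (pos 1,3,5,7): XOR of data positions = 0⊕0⊕1 = 1
p2 (pos 2,3,6,7): XOR of data positions = 0⊕1⊕1 = 0
p4 (pos 4,5,6,7): XOR of data positions = 0⊕1⊕1 = 0
Codeword: 1000011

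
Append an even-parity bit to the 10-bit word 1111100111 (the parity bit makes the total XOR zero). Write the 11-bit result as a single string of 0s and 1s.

XOR of the 10 data bits: 1⊕1⊕1⊕1⊕1⊕0⊕0⊕1⊕1⊕1 = 0
Parity bit = 0 (so all 11 bits XOR to 0).

11111001110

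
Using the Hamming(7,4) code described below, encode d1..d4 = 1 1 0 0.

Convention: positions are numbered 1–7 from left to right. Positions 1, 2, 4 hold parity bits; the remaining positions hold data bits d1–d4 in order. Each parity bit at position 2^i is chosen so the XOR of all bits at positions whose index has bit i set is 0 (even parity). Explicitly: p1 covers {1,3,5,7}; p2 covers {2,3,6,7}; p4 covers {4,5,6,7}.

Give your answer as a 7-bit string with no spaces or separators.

0111100

Place data at non-parity positions: p1 p2 1 p4 1 0 0
p1 (pos 1,3,5,7): XOR of data positions = 1⊕1⊕0 = 0
p2 (pos 2,3,6,7): XOR of data positions = 1⊕0⊕0 = 1
p4 (pos 4,5,6,7): XOR of data positions = 1⊕0⊕0 = 1
Codeword: 0111100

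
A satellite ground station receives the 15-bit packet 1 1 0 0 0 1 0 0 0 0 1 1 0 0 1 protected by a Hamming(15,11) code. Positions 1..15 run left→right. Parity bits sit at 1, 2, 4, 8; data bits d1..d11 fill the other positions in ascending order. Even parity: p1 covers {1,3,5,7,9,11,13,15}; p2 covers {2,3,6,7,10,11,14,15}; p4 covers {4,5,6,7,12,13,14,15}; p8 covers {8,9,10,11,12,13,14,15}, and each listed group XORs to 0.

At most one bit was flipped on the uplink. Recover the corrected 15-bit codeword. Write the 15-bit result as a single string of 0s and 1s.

s1 (pos 1,3,5,7,9,11,13,15): 1⊕0⊕0⊕0⊕0⊕1⊕0⊕1 = 1
s2 (pos 2,3,6,7,10,11,14,15): 1⊕0⊕1⊕0⊕0⊕1⊕0⊕1 = 0
s4 (pos 4,5,6,7,12,13,14,15): 0⊕0⊕1⊕0⊕1⊕0⊕0⊕1 = 1
s8 (pos 8,9,10,11,12,13,14,15): 0⊕0⊕0⊕1⊕1⊕0⊕0⊕1 = 1
Syndrome s8…s1 = 1101 → error at position 13.
Flip position 13: 110001000011001 → 110001000011101

110001000011101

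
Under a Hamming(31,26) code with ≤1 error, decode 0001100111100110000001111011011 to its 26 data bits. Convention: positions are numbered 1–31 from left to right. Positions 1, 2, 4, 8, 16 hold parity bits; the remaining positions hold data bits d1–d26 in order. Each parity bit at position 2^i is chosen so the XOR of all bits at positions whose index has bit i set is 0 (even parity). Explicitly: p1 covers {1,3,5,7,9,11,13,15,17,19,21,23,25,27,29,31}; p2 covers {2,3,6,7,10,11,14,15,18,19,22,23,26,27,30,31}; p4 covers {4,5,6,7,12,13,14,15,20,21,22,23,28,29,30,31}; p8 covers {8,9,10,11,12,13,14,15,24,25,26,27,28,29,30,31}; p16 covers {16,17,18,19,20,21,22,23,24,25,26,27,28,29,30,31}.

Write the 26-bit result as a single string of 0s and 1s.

01101110011000001111011011

s1 (pos 1,3,5,7,9,11,13,15,17,19,21,23,25,27,29,31): 0⊕0⊕1⊕0⊕1⊕1⊕0⊕1⊕0⊕0⊕0⊕1⊕1⊕1⊕0⊕1 = 0
s2 (pos 2,3,6,7,10,11,14,15,18,19,22,23,26,27,30,31): 0⊕0⊕0⊕0⊕1⊕1⊕1⊕1⊕0⊕0⊕1⊕1⊕0⊕1⊕1⊕1 = 1
s4 (pos 4,5,6,7,12,13,14,15,20,21,22,23,28,29,30,31): 1⊕1⊕0⊕0⊕0⊕0⊕1⊕1⊕0⊕0⊕1⊕1⊕1⊕0⊕1⊕1 = 1
s8 (pos 8,9,10,11,12,13,14,15,24,25,26,27,28,29,30,31): 1⊕1⊕1⊕1⊕0⊕0⊕1⊕1⊕1⊕1⊕0⊕1⊕1⊕0⊕1⊕1 = 0
s16 (pos 16,17,18,19,20,21,22,23,24,25,26,27,28,29,30,31): 0⊕0⊕0⊕0⊕0⊕0⊕1⊕1⊕1⊕1⊕0⊕1⊕1⊕0⊕1⊕1 = 0
Syndrome s16…s1 = 00110 → error at position 6.
Flip position 6: 0001100111100110000001111011011 → 0001110111100110000001111011011
Read data bits from positions 3,5,6,7,9,10,11,12,13,14,15,17,18,19,20,21,22,23,24,25,26,27,28,29,30,31: 01101110011000001111011011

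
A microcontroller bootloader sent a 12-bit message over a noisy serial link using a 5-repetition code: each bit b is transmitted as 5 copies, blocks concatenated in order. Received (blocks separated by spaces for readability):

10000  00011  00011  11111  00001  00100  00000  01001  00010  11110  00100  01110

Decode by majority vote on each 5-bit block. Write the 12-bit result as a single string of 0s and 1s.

000100000101

Block 1 (10000): 1 one → 0
Block 2 (00011): 2 ones → 0
Block 3 (00011): 2 ones → 0
Block 4 (11111): 5 ones → 1
Block 5 (00001): 1 one → 0
Block 6 (00100): 1 one → 0
Block 7 (00000): 0 ones → 0
Block 8 (01001): 2 ones → 0
Block 9 (00010): 1 one → 0
Block 10 (11110): 4 ones → 1
Block 11 (00100): 1 one → 0
Block 12 (01110): 3 ones → 1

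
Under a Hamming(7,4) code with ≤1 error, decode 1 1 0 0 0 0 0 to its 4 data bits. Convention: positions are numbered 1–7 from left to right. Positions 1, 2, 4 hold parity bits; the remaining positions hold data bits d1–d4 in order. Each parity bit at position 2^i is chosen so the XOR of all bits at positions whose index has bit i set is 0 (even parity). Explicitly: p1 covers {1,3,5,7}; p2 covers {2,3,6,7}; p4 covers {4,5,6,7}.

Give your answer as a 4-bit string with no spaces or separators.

1000

s1 (pos 1,3,5,7): 1⊕0⊕0⊕0 = 1
s2 (pos 2,3,6,7): 1⊕0⊕0⊕0 = 1
s4 (pos 4,5,6,7): 0⊕0⊕0⊕0 = 0
Syndrome s4…s1 = 011 → error at position 3.
Flip position 3: 1100000 → 1110000
Read data bits from positions 3,5,6,7: 1000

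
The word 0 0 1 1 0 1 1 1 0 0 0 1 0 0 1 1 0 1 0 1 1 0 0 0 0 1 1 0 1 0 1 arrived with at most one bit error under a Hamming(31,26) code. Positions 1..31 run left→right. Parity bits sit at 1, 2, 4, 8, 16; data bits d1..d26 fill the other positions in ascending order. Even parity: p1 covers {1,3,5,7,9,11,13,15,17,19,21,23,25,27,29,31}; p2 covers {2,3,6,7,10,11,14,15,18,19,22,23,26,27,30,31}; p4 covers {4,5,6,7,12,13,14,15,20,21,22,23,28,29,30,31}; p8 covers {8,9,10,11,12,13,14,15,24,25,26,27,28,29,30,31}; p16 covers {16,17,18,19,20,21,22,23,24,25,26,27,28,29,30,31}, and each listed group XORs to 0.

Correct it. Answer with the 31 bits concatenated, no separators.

0011011100011011010110000110101

s1 (pos 1,3,5,7,9,11,13,15,17,19,21,23,25,27,29,31): 0⊕1⊕0⊕1⊕0⊕0⊕0⊕1⊕0⊕0⊕1⊕0⊕0⊕1⊕1⊕1 = 1
s2 (pos 2,3,6,7,10,11,14,15,18,19,22,23,26,27,30,31): 0⊕1⊕1⊕1⊕0⊕0⊕0⊕1⊕1⊕0⊕0⊕0⊕1⊕1⊕0⊕1 = 0
s4 (pos 4,5,6,7,12,13,14,15,20,21,22,23,28,29,30,31): 1⊕0⊕1⊕1⊕1⊕0⊕0⊕1⊕1⊕1⊕0⊕0⊕0⊕1⊕0⊕1 = 1
s8 (pos 8,9,10,11,12,13,14,15,24,25,26,27,28,29,30,31): 1⊕0⊕0⊕0⊕1⊕0⊕0⊕1⊕0⊕0⊕1⊕1⊕0⊕1⊕0⊕1 = 1
s16 (pos 16,17,18,19,20,21,22,23,24,25,26,27,28,29,30,31): 1⊕0⊕1⊕0⊕1⊕1⊕0⊕0⊕0⊕0⊕1⊕1⊕0⊕1⊕0⊕1 = 0
Syndrome s16…s1 = 01101 → error at position 13.
Flip position 13: 0011011100010011010110000110101 → 0011011100011011010110000110101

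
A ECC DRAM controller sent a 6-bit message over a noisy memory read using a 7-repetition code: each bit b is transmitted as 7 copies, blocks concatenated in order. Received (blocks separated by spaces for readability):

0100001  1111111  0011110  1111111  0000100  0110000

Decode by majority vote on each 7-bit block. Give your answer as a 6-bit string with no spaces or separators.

011100

Block 1 (0100001): 2 ones → 0
Block 2 (1111111): 7 ones → 1
Block 3 (0011110): 4 ones → 1
Block 4 (1111111): 7 ones → 1
Block 5 (0000100): 1 one → 0
Block 6 (0110000): 2 ones → 0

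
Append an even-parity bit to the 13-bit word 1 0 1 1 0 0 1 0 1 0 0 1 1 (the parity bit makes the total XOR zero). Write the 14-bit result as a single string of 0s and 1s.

XOR of the 13 data bits: 1⊕0⊕1⊕1⊕0⊕0⊕1⊕0⊕1⊕0⊕0⊕1⊕1 = 1
Parity bit = 1 (so all 14 bits XOR to 0).

10110010100111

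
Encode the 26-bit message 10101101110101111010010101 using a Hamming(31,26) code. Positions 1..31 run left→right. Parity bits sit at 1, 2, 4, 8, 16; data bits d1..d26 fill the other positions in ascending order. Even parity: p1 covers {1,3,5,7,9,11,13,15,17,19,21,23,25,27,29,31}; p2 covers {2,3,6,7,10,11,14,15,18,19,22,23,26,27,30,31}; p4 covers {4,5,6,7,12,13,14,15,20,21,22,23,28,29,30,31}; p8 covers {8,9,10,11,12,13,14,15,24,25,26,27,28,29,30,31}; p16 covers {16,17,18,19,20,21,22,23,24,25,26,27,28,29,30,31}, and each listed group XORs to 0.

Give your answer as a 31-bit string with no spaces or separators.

1011010111011101101111010010101

Place data at non-parity positions: p1 p2 1 p4 0 1 0 p8 1 1 0 1 1 1 0 p16 1 0 1 1 1 1 0 1 0 0 1 0 1 0 1
p1 (pos 1,3,5,7,9,11,13,15,17,19,21,23,25,27,29,31): XOR of data positions = 1⊕0⊕0⊕1⊕0⊕1⊕0⊕1⊕1⊕1⊕0⊕0⊕1⊕1⊕1 = 1
p2 (pos 2,3,6,7,10,11,14,15,18,19,22,23,26,27,30,31): XOR of data positions = 1⊕1⊕0⊕1⊕0⊕1⊕0⊕0⊕1⊕1⊕0⊕0⊕1⊕0⊕1 = 0
p4 (pos 4,5,6,7,12,13,14,15,20,21,22,23,28,29,30,31): XOR of data positions = 0⊕1⊕0⊕1⊕1⊕1⊕0⊕1⊕1⊕1⊕0⊕0⊕1⊕0⊕1 = 1
p8 (pos 8,9,10,11,12,13,14,15,24,25,26,27,28,29,30,31): XOR of data positions = 1⊕1⊕0⊕1⊕1⊕1⊕0⊕1⊕0⊕0⊕1⊕0⊕1⊕0⊕1 = 1
p16 (pos 16,17,18,19,20,21,22,23,24,25,26,27,28,29,30,31): XOR of data positions = 1⊕0⊕1⊕1⊕1⊕1⊕0⊕1⊕0⊕0⊕1⊕0⊕1⊕0⊕1 = 1
Codeword: 1011010111011101101111010010101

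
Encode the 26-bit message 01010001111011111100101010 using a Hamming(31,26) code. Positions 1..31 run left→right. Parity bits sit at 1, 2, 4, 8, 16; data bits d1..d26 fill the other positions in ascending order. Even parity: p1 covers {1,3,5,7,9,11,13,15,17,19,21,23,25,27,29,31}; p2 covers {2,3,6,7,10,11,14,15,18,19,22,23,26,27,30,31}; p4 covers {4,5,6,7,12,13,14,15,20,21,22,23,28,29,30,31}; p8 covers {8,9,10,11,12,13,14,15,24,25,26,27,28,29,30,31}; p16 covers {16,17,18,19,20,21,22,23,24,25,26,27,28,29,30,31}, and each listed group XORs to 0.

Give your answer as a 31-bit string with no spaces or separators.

Place data at non-parity positions: p1 p2 0 p4 1 0 1 p8 0 0 0 1 1 1 1 p16 0 1 1 1 1 1 1 0 0 1 0 1 0 1 0
p1 (pos 1,3,5,7,9,11,13,15,17,19,21,23,25,27,29,31): XOR of data positions = 0⊕1⊕1⊕0⊕0⊕1⊕1⊕0⊕1⊕1⊕1⊕0⊕0⊕0⊕0 = 1
p2 (pos 2,3,6,7,10,11,14,15,18,19,22,23,26,27,30,31): XOR of data positions = 0⊕0⊕1⊕0⊕0⊕1⊕1⊕1⊕1⊕1⊕1⊕1⊕0⊕1⊕0 = 1
p4 (pos 4,5,6,7,12,13,14,15,20,21,22,23,28,29,30,31): XOR of data positions = 1⊕0⊕1⊕1⊕1⊕1⊕1⊕1⊕1⊕1⊕1⊕1⊕0⊕1⊕0 = 0
p8 (pos 8,9,10,11,12,13,14,15,24,25,26,27,28,29,30,31): XOR of data positions = 0⊕0⊕0⊕1⊕1⊕1⊕1⊕0⊕0⊕1⊕0⊕1⊕0⊕1⊕0 = 1
p16 (pos 16,17,18,19,20,21,22,23,24,25,26,27,28,29,30,31): XOR of data positions = 0⊕1⊕1⊕1⊕1⊕1⊕1⊕0⊕0⊕1⊕0⊕1⊕0⊕1⊕0 = 1
Codeword: 1100101100011111011111100101010

1100101100011111011111100101010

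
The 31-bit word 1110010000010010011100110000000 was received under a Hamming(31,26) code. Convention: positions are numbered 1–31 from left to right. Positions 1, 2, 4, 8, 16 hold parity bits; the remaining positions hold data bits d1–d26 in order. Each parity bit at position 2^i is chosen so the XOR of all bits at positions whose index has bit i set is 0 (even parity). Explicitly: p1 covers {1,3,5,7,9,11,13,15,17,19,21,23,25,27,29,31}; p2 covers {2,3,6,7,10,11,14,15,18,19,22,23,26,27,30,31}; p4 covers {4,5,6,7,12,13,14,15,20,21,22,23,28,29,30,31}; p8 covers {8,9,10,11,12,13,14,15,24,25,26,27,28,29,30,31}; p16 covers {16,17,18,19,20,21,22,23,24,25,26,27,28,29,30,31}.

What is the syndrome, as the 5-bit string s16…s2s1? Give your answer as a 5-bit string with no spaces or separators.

11111

s1 (pos 1,3,5,7,9,11,13,15,17,19,21,23,25,27,29,31): 1⊕1⊕0⊕0⊕0⊕0⊕0⊕1⊕0⊕1⊕0⊕1⊕0⊕0⊕0⊕0 = 1
s2 (pos 2,3,6,7,10,11,14,15,18,19,22,23,26,27,30,31): 1⊕1⊕1⊕0⊕0⊕0⊕0⊕1⊕1⊕1⊕0⊕1⊕0⊕0⊕0⊕0 = 1
s4 (pos 4,5,6,7,12,13,14,15,20,21,22,23,28,29,30,31): 0⊕0⊕1⊕0⊕1⊕0⊕0⊕1⊕1⊕0⊕0⊕1⊕0⊕0⊕0⊕0 = 1
s8 (pos 8,9,10,11,12,13,14,15,24,25,26,27,28,29,30,31): 0⊕0⊕0⊕0⊕1⊕0⊕0⊕1⊕1⊕0⊕0⊕0⊕0⊕0⊕0⊕0 = 1
s16 (pos 16,17,18,19,20,21,22,23,24,25,26,27,28,29,30,31): 0⊕0⊕1⊕1⊕1⊕0⊕0⊕1⊕1⊕0⊕0⊕0⊕0⊕0⊕0⊕0 = 1
Syndrome s16…s1 = 11111 → error at position 31.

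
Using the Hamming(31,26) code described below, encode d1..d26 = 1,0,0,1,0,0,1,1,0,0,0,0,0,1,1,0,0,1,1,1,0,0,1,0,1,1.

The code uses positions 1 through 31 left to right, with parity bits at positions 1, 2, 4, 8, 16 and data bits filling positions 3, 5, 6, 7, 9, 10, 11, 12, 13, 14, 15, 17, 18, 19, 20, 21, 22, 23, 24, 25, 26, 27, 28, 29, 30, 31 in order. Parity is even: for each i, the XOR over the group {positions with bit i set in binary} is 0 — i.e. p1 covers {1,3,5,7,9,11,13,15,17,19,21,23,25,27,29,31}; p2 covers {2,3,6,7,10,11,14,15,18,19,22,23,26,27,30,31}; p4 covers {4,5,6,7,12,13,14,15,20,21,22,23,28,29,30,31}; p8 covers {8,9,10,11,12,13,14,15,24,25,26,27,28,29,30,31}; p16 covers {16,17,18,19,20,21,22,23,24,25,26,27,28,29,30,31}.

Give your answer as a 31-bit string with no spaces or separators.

1111001100110000001100111001011

Place data at non-parity positions: p1 p2 1 p4 0 0 1 p8 0 0 1 1 0 0 0 p16 0 0 1 1 0 0 1 1 1 0 0 1 0 1 1
p1 (pos 1,3,5,7,9,11,13,15,17,19,21,23,25,27,29,31): XOR of data positions = 1⊕0⊕1⊕0⊕1⊕0⊕0⊕0⊕1⊕0⊕1⊕1⊕0⊕0⊕1 = 1
p2 (pos 2,3,6,7,10,11,14,15,18,19,22,23,26,27,30,31): XOR of data positions = 1⊕0⊕1⊕0⊕1⊕0⊕0⊕0⊕1⊕0⊕1⊕0⊕0⊕1⊕1 = 1
p4 (pos 4,5,6,7,12,13,14,15,20,21,22,23,28,29,30,31): XOR of data positions = 0⊕0⊕1⊕1⊕0⊕0⊕0⊕1⊕0⊕0⊕1⊕1⊕0⊕1⊕1 = 1
p8 (pos 8,9,10,11,12,13,14,15,24,25,26,27,28,29,30,31): XOR of data positions = 0⊕0⊕1⊕1⊕0⊕0⊕0⊕1⊕1⊕0⊕0⊕1⊕0⊕1⊕1 = 1
p16 (pos 16,17,18,19,20,21,22,23,24,25,26,27,28,29,30,31): XOR of data positions = 0⊕0⊕1⊕1⊕0⊕0⊕1⊕1⊕1⊕0⊕0⊕1⊕0⊕1⊕1 = 0
Codeword: 1111001100110000001100111001011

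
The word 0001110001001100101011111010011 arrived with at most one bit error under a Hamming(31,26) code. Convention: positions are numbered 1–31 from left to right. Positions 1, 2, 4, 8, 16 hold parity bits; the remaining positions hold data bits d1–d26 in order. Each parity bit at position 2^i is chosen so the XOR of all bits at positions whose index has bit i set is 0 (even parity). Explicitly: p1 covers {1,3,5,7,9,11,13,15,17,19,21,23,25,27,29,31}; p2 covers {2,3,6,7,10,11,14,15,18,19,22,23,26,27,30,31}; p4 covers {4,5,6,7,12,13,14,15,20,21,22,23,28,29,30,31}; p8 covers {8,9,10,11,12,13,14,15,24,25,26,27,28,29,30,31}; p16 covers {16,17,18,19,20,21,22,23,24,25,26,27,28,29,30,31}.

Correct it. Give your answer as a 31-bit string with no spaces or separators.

0011110001001100101011111010011

s1 (pos 1,3,5,7,9,11,13,15,17,19,21,23,25,27,29,31): 0⊕0⊕1⊕0⊕0⊕0⊕1⊕0⊕1⊕1⊕1⊕1⊕1⊕1⊕0⊕1 = 1
s2 (pos 2,3,6,7,10,11,14,15,18,19,22,23,26,27,30,31): 0⊕0⊕1⊕0⊕1⊕0⊕1⊕0⊕0⊕1⊕1⊕1⊕0⊕1⊕1⊕1 = 1
s4 (pos 4,5,6,7,12,13,14,15,20,21,22,23,28,29,30,31): 1⊕1⊕1⊕0⊕0⊕1⊕1⊕0⊕0⊕1⊕1⊕1⊕0⊕0⊕1⊕1 = 0
s8 (pos 8,9,10,11,12,13,14,15,24,25,26,27,28,29,30,31): 0⊕0⊕1⊕0⊕0⊕1⊕1⊕0⊕1⊕1⊕0⊕1⊕0⊕0⊕1⊕1 = 0
s16 (pos 16,17,18,19,20,21,22,23,24,25,26,27,28,29,30,31): 0⊕1⊕0⊕1⊕0⊕1⊕1⊕1⊕1⊕1⊕0⊕1⊕0⊕0⊕1⊕1 = 0
Syndrome s16…s1 = 00011 → error at position 3.
Flip position 3: 0001110001001100101011111010011 → 0011110001001100101011111010011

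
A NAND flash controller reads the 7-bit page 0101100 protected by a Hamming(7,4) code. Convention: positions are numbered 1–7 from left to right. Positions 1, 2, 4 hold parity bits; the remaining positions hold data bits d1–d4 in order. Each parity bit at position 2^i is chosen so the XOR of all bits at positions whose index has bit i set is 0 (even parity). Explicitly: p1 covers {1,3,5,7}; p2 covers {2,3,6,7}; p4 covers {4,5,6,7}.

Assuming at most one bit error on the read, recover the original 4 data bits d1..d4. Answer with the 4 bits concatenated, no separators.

s1 (pos 1,3,5,7): 0⊕0⊕1⊕0 = 1
s2 (pos 2,3,6,7): 1⊕0⊕0⊕0 = 1
s4 (pos 4,5,6,7): 1⊕1⊕0⊕0 = 0
Syndrome s4…s1 = 011 → error at position 3.
Flip position 3: 0101100 → 0111100
Read data bits from positions 3,5,6,7: 1100

1100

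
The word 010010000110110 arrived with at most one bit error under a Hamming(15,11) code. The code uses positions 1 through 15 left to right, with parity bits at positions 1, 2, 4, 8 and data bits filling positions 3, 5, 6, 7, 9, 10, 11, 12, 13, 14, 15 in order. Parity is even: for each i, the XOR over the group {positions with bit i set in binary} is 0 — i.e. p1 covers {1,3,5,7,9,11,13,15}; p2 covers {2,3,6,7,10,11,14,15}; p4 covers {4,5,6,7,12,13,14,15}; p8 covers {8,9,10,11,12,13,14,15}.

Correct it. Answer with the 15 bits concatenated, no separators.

s1 (pos 1,3,5,7,9,11,13,15): 0⊕0⊕1⊕0⊕0⊕1⊕1⊕0 = 1
s2 (pos 2,3,6,7,10,11,14,15): 1⊕0⊕0⊕0⊕1⊕1⊕1⊕0 = 0
s4 (pos 4,5,6,7,12,13,14,15): 0⊕1⊕0⊕0⊕0⊕1⊕1⊕0 = 1
s8 (pos 8,9,10,11,12,13,14,15): 0⊕0⊕1⊕1⊕0⊕1⊕1⊕0 = 0
Syndrome s8…s1 = 0101 → error at position 5.
Flip position 5: 010010000110110 → 010000000110110

010000000110110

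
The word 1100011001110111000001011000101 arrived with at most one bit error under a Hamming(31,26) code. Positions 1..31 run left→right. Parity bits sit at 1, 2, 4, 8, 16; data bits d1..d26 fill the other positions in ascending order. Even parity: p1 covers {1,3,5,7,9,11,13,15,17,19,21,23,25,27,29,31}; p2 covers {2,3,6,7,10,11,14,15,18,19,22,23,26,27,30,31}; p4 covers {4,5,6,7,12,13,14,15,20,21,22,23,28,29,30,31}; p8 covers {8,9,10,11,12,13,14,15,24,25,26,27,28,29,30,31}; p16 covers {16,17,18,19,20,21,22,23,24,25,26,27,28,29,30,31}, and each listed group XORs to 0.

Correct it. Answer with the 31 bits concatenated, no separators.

s1 (pos 1,3,5,7,9,11,13,15,17,19,21,23,25,27,29,31): 1⊕0⊕0⊕1⊕0⊕1⊕0⊕1⊕0⊕0⊕0⊕0⊕1⊕0⊕1⊕1 = 1
s2 (pos 2,3,6,7,10,11,14,15,18,19,22,23,26,27,30,31): 1⊕0⊕1⊕1⊕1⊕1⊕1⊕1⊕0⊕0⊕1⊕0⊕0⊕0⊕0⊕1 = 1
s4 (pos 4,5,6,7,12,13,14,15,20,21,22,23,28,29,30,31): 0⊕0⊕1⊕1⊕1⊕0⊕1⊕1⊕0⊕0⊕1⊕0⊕0⊕1⊕0⊕1 = 0
s8 (pos 8,9,10,11,12,13,14,15,24,25,26,27,28,29,30,31): 0⊕0⊕1⊕1⊕1⊕0⊕1⊕1⊕1⊕1⊕0⊕0⊕0⊕1⊕0⊕1 = 1
s16 (pos 16,17,18,19,20,21,22,23,24,25,26,27,28,29,30,31): 1⊕0⊕0⊕0⊕0⊕0⊕1⊕0⊕1⊕1⊕0⊕0⊕0⊕1⊕0⊕1 = 0
Syndrome s16…s1 = 01011 → error at position 11.
Flip position 11: 1100011001110111000001011000101 → 1100011001010111000001011000101

1100011001010111000001011000101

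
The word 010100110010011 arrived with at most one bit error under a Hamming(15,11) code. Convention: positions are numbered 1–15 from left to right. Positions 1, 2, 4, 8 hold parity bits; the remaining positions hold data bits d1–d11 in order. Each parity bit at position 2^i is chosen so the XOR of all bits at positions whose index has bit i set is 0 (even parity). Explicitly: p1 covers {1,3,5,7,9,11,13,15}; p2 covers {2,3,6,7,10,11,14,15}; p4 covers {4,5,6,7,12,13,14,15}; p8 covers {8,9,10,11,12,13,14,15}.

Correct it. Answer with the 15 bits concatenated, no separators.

011100110010011

s1 (pos 1,3,5,7,9,11,13,15): 0⊕0⊕0⊕1⊕0⊕1⊕0⊕1 = 1
s2 (pos 2,3,6,7,10,11,14,15): 1⊕0⊕0⊕1⊕0⊕1⊕1⊕1 = 1
s4 (pos 4,5,6,7,12,13,14,15): 1⊕0⊕0⊕1⊕0⊕0⊕1⊕1 = 0
s8 (pos 8,9,10,11,12,13,14,15): 1⊕0⊕0⊕1⊕0⊕0⊕1⊕1 = 0
Syndrome s8…s1 = 0011 → error at position 3.
Flip position 3: 010100110010011 → 011100110010011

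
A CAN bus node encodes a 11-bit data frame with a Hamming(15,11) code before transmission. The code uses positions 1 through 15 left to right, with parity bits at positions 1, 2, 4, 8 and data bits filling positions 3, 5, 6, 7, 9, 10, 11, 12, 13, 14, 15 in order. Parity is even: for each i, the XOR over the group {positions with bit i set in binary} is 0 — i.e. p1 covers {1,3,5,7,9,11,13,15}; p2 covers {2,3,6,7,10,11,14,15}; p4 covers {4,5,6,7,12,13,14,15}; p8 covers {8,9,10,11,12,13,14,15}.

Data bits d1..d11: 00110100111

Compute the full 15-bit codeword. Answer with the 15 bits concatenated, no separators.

Place data at non-parity positions: p1 p2 0 p4 0 1 1 p8 0 1 0 0 1 1 1
p1 (pos 1,3,5,7,9,11,13,15): XOR of data positions = 0⊕0⊕1⊕0⊕0⊕1⊕1 = 1
p2 (pos 2,3,6,7,10,11,14,15): XOR of data positions = 0⊕1⊕1⊕1⊕0⊕1⊕1 = 1
p4 (pos 4,5,6,7,12,13,14,15): XOR of data positions = 0⊕1⊕1⊕0⊕1⊕1⊕1 = 1
p8 (pos 8,9,10,11,12,13,14,15): XOR of data positions = 0⊕1⊕0⊕0⊕1⊕1⊕1 = 0
Codeword: 110101100100111

110101100100111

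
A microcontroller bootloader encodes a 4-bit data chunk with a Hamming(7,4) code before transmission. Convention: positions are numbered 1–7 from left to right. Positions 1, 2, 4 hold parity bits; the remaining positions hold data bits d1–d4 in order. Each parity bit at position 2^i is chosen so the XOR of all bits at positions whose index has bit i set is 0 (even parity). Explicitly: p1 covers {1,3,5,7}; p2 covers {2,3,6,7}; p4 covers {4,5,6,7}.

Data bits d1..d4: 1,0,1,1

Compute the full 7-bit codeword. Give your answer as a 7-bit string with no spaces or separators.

Place data at non-parity positions: p1 p2 1 p4 0 1 1
p1 (pos 1,3,5,7): XOR of data positions = 1⊕0⊕1 = 0
p2 (pos 2,3,6,7): XOR of data positions = 1⊕1⊕1 = 1
p4 (pos 4,5,6,7): XOR of data positions = 0⊕1⊕1 = 0
Codeword: 0110011

0110011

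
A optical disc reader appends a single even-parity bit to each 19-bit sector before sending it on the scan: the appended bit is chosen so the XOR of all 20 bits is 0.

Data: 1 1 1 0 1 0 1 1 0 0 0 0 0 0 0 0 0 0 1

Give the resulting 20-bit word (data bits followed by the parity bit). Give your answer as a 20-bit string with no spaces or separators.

XOR of the 19 data bits: 1⊕1⊕1⊕0⊕1⊕0⊕1⊕1⊕0⊕0⊕0⊕0⊕0⊕0⊕0⊕0⊕0⊕0⊕1 = 1
Parity bit = 1 (so all 20 bits XOR to 0).

11101011000000000011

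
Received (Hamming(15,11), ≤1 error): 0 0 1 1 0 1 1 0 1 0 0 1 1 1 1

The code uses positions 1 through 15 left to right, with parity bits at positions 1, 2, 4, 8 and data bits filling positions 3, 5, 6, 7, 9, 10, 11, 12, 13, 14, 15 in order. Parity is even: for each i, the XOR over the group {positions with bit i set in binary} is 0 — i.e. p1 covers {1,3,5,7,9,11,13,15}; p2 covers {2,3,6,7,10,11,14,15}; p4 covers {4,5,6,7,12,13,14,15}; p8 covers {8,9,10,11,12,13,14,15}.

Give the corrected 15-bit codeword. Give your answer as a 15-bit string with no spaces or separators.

s1 (pos 1,3,5,7,9,11,13,15): 0⊕1⊕0⊕1⊕1⊕0⊕1⊕1 = 1
s2 (pos 2,3,6,7,10,11,14,15): 0⊕1⊕1⊕1⊕0⊕0⊕1⊕1 = 1
s4 (pos 4,5,6,7,12,13,14,15): 1⊕0⊕1⊕1⊕1⊕1⊕1⊕1 = 1
s8 (pos 8,9,10,11,12,13,14,15): 0⊕1⊕0⊕0⊕1⊕1⊕1⊕1 = 1
Syndrome s8…s1 = 1111 → error at position 15.
Flip position 15: 001101101001111 → 001101101001110

001101101001110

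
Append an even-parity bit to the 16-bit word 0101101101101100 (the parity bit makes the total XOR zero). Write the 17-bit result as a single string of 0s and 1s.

01011011011011001

XOR of the 16 data bits: 0⊕1⊕0⊕1⊕1⊕0⊕1⊕1⊕0⊕1⊕1⊕0⊕1⊕1⊕0⊕0 = 1
Parity bit = 1 (so all 17 bits XOR to 0).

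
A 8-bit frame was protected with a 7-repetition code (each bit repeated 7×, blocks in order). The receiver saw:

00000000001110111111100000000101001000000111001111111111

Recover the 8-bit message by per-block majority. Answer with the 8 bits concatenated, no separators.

Block 1 (0000000): 0 ones → 0
Block 2 (0001110): 3 ones → 0
Block 3 (1111111): 7 ones → 1
Block 4 (0000000): 0 ones → 0
Block 5 (0101001): 3 ones → 0
Block 6 (0000001): 1 one → 0
Block 7 (1100111): 5 ones → 1
Block 8 (1111111): 7 ones → 1

00100011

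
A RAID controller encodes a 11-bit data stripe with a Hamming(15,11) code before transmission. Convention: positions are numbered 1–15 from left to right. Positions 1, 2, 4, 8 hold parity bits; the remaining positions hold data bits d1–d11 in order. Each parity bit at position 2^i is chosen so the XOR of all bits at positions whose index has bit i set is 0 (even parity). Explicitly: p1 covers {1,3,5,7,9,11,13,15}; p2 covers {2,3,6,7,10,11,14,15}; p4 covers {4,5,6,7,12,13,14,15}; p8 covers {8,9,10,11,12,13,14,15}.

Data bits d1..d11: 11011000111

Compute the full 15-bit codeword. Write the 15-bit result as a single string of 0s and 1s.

Place data at non-parity positions: p1 p2 1 p4 1 0 1 p8 1 0 0 0 1 1 1
p1 (pos 1,3,5,7,9,11,13,15): XOR of data positions = 1⊕1⊕1⊕1⊕0⊕1⊕1 = 0
p2 (pos 2,3,6,7,10,11,14,15): XOR of data positions = 1⊕0⊕1⊕0⊕0⊕1⊕1 = 0
p4 (pos 4,5,6,7,12,13,14,15): XOR of data positions = 1⊕0⊕1⊕0⊕1⊕1⊕1 = 1
p8 (pos 8,9,10,11,12,13,14,15): XOR of data positions = 1⊕0⊕0⊕0⊕1⊕1⊕1 = 0
Codeword: 001110101000111

001110101000111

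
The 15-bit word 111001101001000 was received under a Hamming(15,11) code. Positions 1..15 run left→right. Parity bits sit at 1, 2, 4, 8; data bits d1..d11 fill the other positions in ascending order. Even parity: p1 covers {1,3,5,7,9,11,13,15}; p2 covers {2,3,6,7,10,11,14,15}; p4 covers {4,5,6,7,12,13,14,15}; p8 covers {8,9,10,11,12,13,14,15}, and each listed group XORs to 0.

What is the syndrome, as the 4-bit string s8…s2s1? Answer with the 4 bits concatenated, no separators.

s1 (pos 1,3,5,7,9,11,13,15): 1⊕1⊕0⊕1⊕1⊕0⊕0⊕0 = 0
s2 (pos 2,3,6,7,10,11,14,15): 1⊕1⊕1⊕1⊕0⊕0⊕0⊕0 = 0
s4 (pos 4,5,6,7,12,13,14,15): 0⊕0⊕1⊕1⊕1⊕0⊕0⊕0 = 1
s8 (pos 8,9,10,11,12,13,14,15): 0⊕1⊕0⊕0⊕1⊕0⊕0⊕0 = 0
Syndrome s8…s1 = 0100 → error at position 4.

0100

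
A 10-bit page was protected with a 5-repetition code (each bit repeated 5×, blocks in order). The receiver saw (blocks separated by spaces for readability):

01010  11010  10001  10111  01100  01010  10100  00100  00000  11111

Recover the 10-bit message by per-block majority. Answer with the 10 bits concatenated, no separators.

0101000001

Block 1 (01010): 2 ones → 0
Block 2 (11010): 3 ones → 1
Block 3 (10001): 2 ones → 0
Block 4 (10111): 4 ones → 1
Block 5 (01100): 2 ones → 0
Block 6 (01010): 2 ones → 0
Block 7 (10100): 2 ones → 0
Block 8 (00100): 1 one → 0
Block 9 (00000): 0 ones → 0
Block 10 (11111): 5 ones → 1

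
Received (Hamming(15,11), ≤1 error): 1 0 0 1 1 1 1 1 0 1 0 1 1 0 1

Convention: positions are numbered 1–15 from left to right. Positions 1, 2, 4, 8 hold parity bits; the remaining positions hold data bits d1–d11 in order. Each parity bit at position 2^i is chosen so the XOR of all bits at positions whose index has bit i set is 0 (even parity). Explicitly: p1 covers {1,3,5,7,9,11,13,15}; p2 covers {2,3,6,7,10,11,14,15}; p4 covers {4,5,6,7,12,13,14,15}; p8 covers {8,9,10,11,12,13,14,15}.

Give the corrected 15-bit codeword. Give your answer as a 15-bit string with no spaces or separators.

100111110101001

s1 (pos 1,3,5,7,9,11,13,15): 1⊕0⊕1⊕1⊕0⊕0⊕1⊕1 = 1
s2 (pos 2,3,6,7,10,11,14,15): 0⊕0⊕1⊕1⊕1⊕0⊕0⊕1 = 0
s4 (pos 4,5,6,7,12,13,14,15): 1⊕1⊕1⊕1⊕1⊕1⊕0⊕1 = 1
s8 (pos 8,9,10,11,12,13,14,15): 1⊕0⊕1⊕0⊕1⊕1⊕0⊕1 = 1
Syndrome s8…s1 = 1101 → error at position 13.
Flip position 13: 100111110101101 → 100111110101001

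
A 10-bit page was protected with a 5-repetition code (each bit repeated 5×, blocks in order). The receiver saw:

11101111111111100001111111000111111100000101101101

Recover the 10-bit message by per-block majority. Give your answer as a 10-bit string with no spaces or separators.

1110101011

Block 1 (11101): 4 ones → 1
Block 2 (11111): 5 ones → 1
Block 3 (11111): 5 ones → 1
Block 4 (00001): 1 one → 0
Block 5 (11111): 5 ones → 1
Block 6 (10001): 2 ones → 0
Block 7 (11111): 5 ones → 1
Block 8 (10000): 1 one → 0
Block 9 (01011): 3 ones → 1
Block 10 (01101): 3 ones → 1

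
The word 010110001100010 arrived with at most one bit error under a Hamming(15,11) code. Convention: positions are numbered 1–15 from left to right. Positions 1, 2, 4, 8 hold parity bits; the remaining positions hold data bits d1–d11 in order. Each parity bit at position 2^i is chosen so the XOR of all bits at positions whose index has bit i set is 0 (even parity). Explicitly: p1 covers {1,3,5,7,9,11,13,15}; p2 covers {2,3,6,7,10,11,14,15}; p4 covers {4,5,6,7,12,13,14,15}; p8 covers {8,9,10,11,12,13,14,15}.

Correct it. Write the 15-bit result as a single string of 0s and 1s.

s1 (pos 1,3,5,7,9,11,13,15): 0⊕0⊕1⊕0⊕1⊕0⊕0⊕0 = 0
s2 (pos 2,3,6,7,10,11,14,15): 1⊕0⊕0⊕0⊕1⊕0⊕1⊕0 = 1
s4 (pos 4,5,6,7,12,13,14,15): 1⊕1⊕0⊕0⊕0⊕0⊕1⊕0 = 1
s8 (pos 8,9,10,11,12,13,14,15): 0⊕1⊕1⊕0⊕0⊕0⊕1⊕0 = 1
Syndrome s8…s1 = 1110 → error at position 14.
Flip position 14: 010110001100010 → 010110001100000

010110001100000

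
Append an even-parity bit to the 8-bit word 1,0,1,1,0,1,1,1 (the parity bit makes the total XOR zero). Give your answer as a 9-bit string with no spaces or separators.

XOR of the 8 data bits: 1⊕0⊕1⊕1⊕0⊕1⊕1⊕1 = 0
Parity bit = 0 (so all 9 bits XOR to 0).

101101110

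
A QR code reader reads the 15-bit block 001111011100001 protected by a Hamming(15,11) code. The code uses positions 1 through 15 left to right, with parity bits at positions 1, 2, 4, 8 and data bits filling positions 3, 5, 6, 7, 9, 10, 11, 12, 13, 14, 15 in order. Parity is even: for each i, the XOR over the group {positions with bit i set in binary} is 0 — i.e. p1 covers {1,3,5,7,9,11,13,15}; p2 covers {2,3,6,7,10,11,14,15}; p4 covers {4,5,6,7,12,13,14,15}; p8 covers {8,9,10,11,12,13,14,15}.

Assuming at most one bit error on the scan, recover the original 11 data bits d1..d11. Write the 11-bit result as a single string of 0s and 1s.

11101100001

s1 (pos 1,3,5,7,9,11,13,15): 0⊕1⊕1⊕0⊕1⊕0⊕0⊕1 = 0
s2 (pos 2,3,6,7,10,11,14,15): 0⊕1⊕1⊕0⊕1⊕0⊕0⊕1 = 0
s4 (pos 4,5,6,7,12,13,14,15): 1⊕1⊕1⊕0⊕0⊕0⊕0⊕1 = 0
s8 (pos 8,9,10,11,12,13,14,15): 1⊕1⊕1⊕0⊕0⊕0⊕0⊕1 = 0
Syndrome s8…s1 = 0000 → no error.
Read data bits from positions 3,5,6,7,9,10,11,12,13,14,15: 11101100001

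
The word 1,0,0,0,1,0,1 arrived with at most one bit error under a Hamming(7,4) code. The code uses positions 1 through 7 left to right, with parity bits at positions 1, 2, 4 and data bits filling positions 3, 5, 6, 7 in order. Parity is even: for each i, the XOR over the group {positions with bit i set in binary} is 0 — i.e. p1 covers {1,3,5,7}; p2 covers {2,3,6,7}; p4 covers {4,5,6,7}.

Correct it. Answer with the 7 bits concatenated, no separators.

1010101

s1 (pos 1,3,5,7): 1⊕0⊕1⊕1 = 1
s2 (pos 2,3,6,7): 0⊕0⊕0⊕1 = 1
s4 (pos 4,5,6,7): 0⊕1⊕0⊕1 = 0
Syndrome s4…s1 = 011 → error at position 3.
Flip position 3: 1000101 → 1010101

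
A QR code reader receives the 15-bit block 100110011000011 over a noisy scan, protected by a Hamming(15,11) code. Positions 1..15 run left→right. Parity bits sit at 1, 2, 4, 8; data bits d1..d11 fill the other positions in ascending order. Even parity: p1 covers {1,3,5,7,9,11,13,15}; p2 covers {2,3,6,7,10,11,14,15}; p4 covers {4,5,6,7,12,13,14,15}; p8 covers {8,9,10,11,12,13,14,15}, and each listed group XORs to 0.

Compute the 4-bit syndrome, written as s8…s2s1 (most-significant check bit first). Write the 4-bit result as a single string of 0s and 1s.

0000

s1 (pos 1,3,5,7,9,11,13,15): 1⊕0⊕1⊕0⊕1⊕0⊕0⊕1 = 0
s2 (pos 2,3,6,7,10,11,14,15): 0⊕0⊕0⊕0⊕0⊕0⊕1⊕1 = 0
s4 (pos 4,5,6,7,12,13,14,15): 1⊕1⊕0⊕0⊕0⊕0⊕1⊕1 = 0
s8 (pos 8,9,10,11,12,13,14,15): 1⊕1⊕0⊕0⊕0⊕0⊕1⊕1 = 0
Syndrome s8…s1 = 0000 → no error.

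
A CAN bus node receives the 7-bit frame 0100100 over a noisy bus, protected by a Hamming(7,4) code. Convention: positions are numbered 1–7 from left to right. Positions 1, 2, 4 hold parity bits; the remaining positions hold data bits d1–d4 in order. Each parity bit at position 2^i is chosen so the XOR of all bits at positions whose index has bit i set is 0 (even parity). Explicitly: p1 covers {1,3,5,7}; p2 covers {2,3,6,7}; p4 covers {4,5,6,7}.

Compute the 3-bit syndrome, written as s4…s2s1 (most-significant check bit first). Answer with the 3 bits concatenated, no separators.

111

s1 (pos 1,3,5,7): 0⊕0⊕1⊕0 = 1
s2 (pos 2,3,6,7): 1⊕0⊕0⊕0 = 1
s4 (pos 4,5,6,7): 0⊕1⊕0⊕0 = 1
Syndrome s4…s1 = 111 → error at position 7.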